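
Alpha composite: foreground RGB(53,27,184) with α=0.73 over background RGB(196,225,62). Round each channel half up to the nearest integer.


C = α×F + (1-α)×B, with 1-α = 0.27
R: 0.73×53 + 0.27×196 = 38.69 + 52.92 = 91.61 → 92
G: 0.73×27 + 0.27×225 = 19.71 + 60.75 = 80.46 → 80
B: 0.73×184 + 0.27×62 = 134.32 + 16.74 = 151.06 → 151
= RGB(92, 80, 151)


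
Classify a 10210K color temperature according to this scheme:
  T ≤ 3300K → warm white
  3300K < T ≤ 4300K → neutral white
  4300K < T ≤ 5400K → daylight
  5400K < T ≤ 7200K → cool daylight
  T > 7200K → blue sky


Temperature: 10210K
10210K > 7200K → blue sky
Classification: blue sky


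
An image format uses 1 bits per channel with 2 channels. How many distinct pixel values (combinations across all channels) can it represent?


Total bits = 1 bits/channel × 2 channels = 2 bits
Distinct pixel values = 2^2
= 4 pixel values


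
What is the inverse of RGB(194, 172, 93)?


Invert: (255-R, 255-G, 255-B)
R: 255-194 = 61
G: 255-172 = 83
B: 255-93 = 162
= RGB(61, 83, 162)


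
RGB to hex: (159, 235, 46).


R = 159 → 9F (hex)
G = 235 → EB (hex)
B = 46 → 2E (hex)
Hex = #9FEB2E


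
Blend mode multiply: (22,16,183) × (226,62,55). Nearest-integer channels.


Multiply: C = A×B/255, rounded to nearest integer
R: 22×226/255 = 4972/255 ≈ 19.498 → 19
G: 16×62/255 = 992/255 ≈ 3.890 → 4
B: 183×55/255 = 10065/255 ≈ 39.471 → 39
= RGB(19, 4, 39)


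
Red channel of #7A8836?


Color: #7A8836
R = 7A = 122
G = 88 = 136
B = 36 = 54
Red = 122


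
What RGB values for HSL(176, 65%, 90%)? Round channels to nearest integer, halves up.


H=176°, S=0.65, L=0.90
C = (1-|2L-1|)×S = (1-|0.80|)×0.65 = 0.13
H' = H/60 = 176/60 ≈ 2.9333; X = C×(1-|H' mod 2 - 1|) ≈ 0.1213
m = L - C/2 = 0.90 - 0.065 = 0.835
Sector ⌊H'⌋ = 2 → (R',G',B') = (0.0, 0.13, ≈0.1213)
RGB = ((R'+m)×255, (G'+m)×255, (B'+m)×255) = (212.925, 246.075, 243.865)
Round half up → RGB(213, 246, 244)


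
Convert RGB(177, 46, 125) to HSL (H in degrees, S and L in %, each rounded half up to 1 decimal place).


Normalize: R'=177/255≈0.6941, G'=46/255≈0.1804, B'=125/255≈0.4902
Max=177/255, Min=46/255, Δ=Max-Min=131/255
L = (Max+Min)/2 = (177+46)/510 = 223/510 = 0.43725… → L = 43.7%
L ≤ 0.5 → S = Δ/(Max+Min) = 131/(177+46) = 131/223 = 0.58744… → S = 58.7%
(the 1/255 factors cancel in S and H, so raw channel differences can be used)
Max is R' → H = 60 × (((G-B)/Δ) mod 6) = 60 × (((46-125)/131) mod 6)
  (-79)/131 = -0.6030…; negative, so add 6 → 5.3969…
  H = 60 × 5.3969… = 323.816…° → H = 323.8°
= HSL(323.8°, 58.7%, 43.7%)


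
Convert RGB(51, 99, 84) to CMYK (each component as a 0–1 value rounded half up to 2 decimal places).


R'=51/255≈0.2000, G'=99/255≈0.3882, B'=84/255≈0.3294
K = 1 - max(R',G',B') = 1 - 99/255 = 156/255 = 0.61176… → 0.61
(1-R'-K)/(1-K) simplifies to (max-R)/max with max = 99:
C = (99-51)/99 = 48/99 = 0.48484… → 0.48
M = (99-99)/99 = 0/99 = 0 → 0.00
Y = (99-84)/99 = 15/99 = 0.15151… → 0.15
= CMYK(0.48, 0.00, 0.15, 0.61)


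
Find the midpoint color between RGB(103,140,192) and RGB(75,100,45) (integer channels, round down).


Midpoint: each channel = ⌊(C₁+C₂)/2⌋
R: ⌊(103+75)/2⌋ = 89
G: ⌊(140+100)/2⌋ = 120
B: ⌊(192+45)/2⌋ = 118
= RGB(89, 120, 118)


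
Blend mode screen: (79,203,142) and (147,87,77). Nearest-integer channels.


Screen: C = 255 - (255-A)×(255-B)/255, rounded to nearest integer
R: 255 - (255-79)×(255-147)/255 = 255 - 19008/255 ≈ 255 - 74.541 = 180.459 → 180
G: 255 - (255-203)×(255-87)/255 = 255 - 8736/255 ≈ 255 - 34.259 = 220.741 → 221
B: 255 - (255-142)×(255-77)/255 = 255 - 20114/255 ≈ 255 - 78.878 = 176.122 → 176
= RGB(180, 221, 176)


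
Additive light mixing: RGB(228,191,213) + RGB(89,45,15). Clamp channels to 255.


Additive: each channel = min(255, C₁+C₂)
R: 228+89 = 317 → 255
G: 191+45 = 236 → 236
B: 213+15 = 228 → 228
= RGB(255, 236, 228)


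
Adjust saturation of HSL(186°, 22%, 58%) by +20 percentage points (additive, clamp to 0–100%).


Original S = 22%
Adjustment = +20 percentage points
New S = 22 + (20) = 42
Clamp to [0, 100] → 42
= HSL(186°, 42%, 58%)


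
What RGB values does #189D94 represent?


18 → 24 (R)
9D → 157 (G)
94 → 148 (B)
= RGB(24, 157, 148)


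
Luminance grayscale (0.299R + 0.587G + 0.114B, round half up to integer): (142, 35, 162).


Gray = 0.299×R + 0.587×G + 0.114×B
Gray = 0.299×142 + 0.587×35 + 0.114×162
Gray = 42.458 + 20.545 + 18.468
Gray = 81.471 → round half up → 81
Gray = 81


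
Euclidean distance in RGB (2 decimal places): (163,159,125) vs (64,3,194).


d = √[(R₁-R₂)² + (G₁-G₂)² + (B₁-B₂)²]
d = √[(163-64)² + (159-3)² + (125-194)²]
d = √[9801 + 24336 + 4761]
d = √38898
d ≈ 197.23


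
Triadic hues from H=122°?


Triadic: equally spaced at 120° intervals
H1 = 122°
H2 = (122 + 120) mod 360 = 242°
H3 = (122 + 240) mod 360 = 2°
Triadic = 122°, 242°, 2°


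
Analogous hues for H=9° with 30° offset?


Base hue: 9°
Left analog: (9 - 30) mod 360 = 339°
Right analog: (9 + 30) mod 360 = 39°
Analogous hues = 339° and 39°


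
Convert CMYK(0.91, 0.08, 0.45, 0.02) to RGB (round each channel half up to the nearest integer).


R = 255 × (1-C) × (1-K) = 255 × 0.09 × 0.98 = 22.491 → 22
G = 255 × (1-M) × (1-K) = 255 × 0.92 × 0.98 = 229.908 → 230
B = 255 × (1-Y) × (1-K) = 255 × 0.55 × 0.98 = 137.445 → 137
= RGB(22, 230, 137)


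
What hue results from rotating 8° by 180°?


New hue = (H + rotation) mod 360
New hue = (8 + 180) mod 360
= 188 mod 360
= 188°


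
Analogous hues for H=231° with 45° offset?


Base hue: 231°
Left analog: (231 - 45) mod 360 = 186°
Right analog: (231 + 45) mod 360 = 276°
Analogous hues = 186° and 276°


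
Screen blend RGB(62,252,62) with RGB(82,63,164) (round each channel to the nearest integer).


Screen: C = 255 - (255-A)×(255-B)/255, rounded to nearest integer
R: 255 - (255-62)×(255-82)/255 = 255 - 33389/255 ≈ 255 - 130.937 = 124.063 → 124
G: 255 - (255-252)×(255-63)/255 = 255 - 576/255 ≈ 255 - 2.259 = 252.741 → 253
B: 255 - (255-62)×(255-164)/255 = 255 - 17563/255 ≈ 255 - 68.875 = 186.125 → 186
= RGB(124, 253, 186)


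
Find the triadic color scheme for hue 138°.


Triadic: equally spaced at 120° intervals
H1 = 138°
H2 = (138 + 120) mod 360 = 258°
H3 = (138 + 240) mod 360 = 18°
Triadic = 138°, 258°, 18°


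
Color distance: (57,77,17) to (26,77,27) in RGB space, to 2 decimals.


d = √[(R₁-R₂)² + (G₁-G₂)² + (B₁-B₂)²]
d = √[(57-26)² + (77-77)² + (17-27)²]
d = √[961 + 0 + 100]
d = √1061
d ≈ 32.57


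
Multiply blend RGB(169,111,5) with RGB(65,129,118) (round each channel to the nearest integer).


Multiply: C = A×B/255, rounded to nearest integer
R: 169×65/255 = 10985/255 ≈ 43.078 → 43
G: 111×129/255 = 14319/255 ≈ 56.153 → 56
B: 5×118/255 = 590/255 ≈ 2.314 → 2
= RGB(43, 56, 2)


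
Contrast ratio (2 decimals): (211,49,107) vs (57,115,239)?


Linearize each sRGB channel c=v/255: c/12.92 if c ≤ 0.04045 else ((c+0.055)/1.055)^2.4
L = 0.2126×R_lin + 0.7152×G_lin + 0.0722×B_lin
Color 1 (211,49,107):
  R=211: 211/255≈0.8275 > 0.04045 → ((0.8275+0.055)/1.055)^2.4 ≈ 0.65141
  G=49: 49/255≈0.1922 > 0.04045 → ((0.1922+0.055)/1.055)^2.4 ≈ 0.03071
  B=107: 107/255≈0.4196 > 0.04045 → ((0.4196+0.055)/1.055)^2.4 ≈ 0.14703
  L1 = 0.2126×0.65141 + 0.7152×0.03071 + 0.0722×0.14703 ≈ 0.17107
Color 2 (57,115,239):
  R=57: 57/255≈0.2235 > 0.04045 → ((0.2235+0.055)/1.055)^2.4 ≈ 0.04092
  G=115: 115/255≈0.4510 > 0.04045 → ((0.4510+0.055)/1.055)^2.4 ≈ 0.17144
  B=239: 239/255≈0.9373 > 0.04045 → ((0.9373+0.055)/1.055)^2.4 ≈ 0.86316
  L2 = 0.2126×0.04092 + 0.7152×0.17144 + 0.0722×0.86316 ≈ 0.19363
Lighter = 0.19363, Darker = 0.17107
Ratio = (L_lighter + 0.05) / (L_darker + 0.05)
Ratio = (0.19363 + 0.05) / (0.17107 + 0.05) = 0.24363 / 0.22107 ≈ 1.1021
Ratio ≈ 1.10:1


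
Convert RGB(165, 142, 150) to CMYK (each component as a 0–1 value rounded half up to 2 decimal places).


R'=165/255≈0.6471, G'=142/255≈0.5569, B'=150/255≈0.5882
K = 1 - max(R',G',B') = 1 - 165/255 = 90/255 = 0.35294… → 0.35
(1-R'-K)/(1-K) simplifies to (max-R)/max with max = 165:
C = (165-165)/165 = 0/165 = 0 → 0.00
M = (165-142)/165 = 23/165 = 0.13939… → 0.14
Y = (165-150)/165 = 15/165 = 0.09090… → 0.09
= CMYK(0.00, 0.14, 0.09, 0.35)


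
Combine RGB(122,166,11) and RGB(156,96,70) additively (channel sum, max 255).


Additive: each channel = min(255, C₁+C₂)
R: 122+156 = 278 → 255
G: 166+96 = 262 → 255
B: 11+70 = 81 → 81
= RGB(255, 255, 81)


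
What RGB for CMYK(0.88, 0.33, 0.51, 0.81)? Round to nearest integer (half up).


R = 255 × (1-C) × (1-K) = 255 × 0.12 × 0.19 = 5.814 → 6
G = 255 × (1-M) × (1-K) = 255 × 0.67 × 0.19 = 32.4615 → 32
B = 255 × (1-Y) × (1-K) = 255 × 0.49 × 0.19 = 23.7405 → 24
= RGB(6, 32, 24)


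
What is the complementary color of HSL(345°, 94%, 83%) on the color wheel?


Complement = opposite side of color wheel = hue + 180°
H' = (345 + 180) mod 360 = 165°
S and L unchanged.
= HSL(165°, 94%, 83%)


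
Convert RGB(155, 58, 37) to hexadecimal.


R = 155 → 9B (hex)
G = 58 → 3A (hex)
B = 37 → 25 (hex)
Hex = #9B3A25


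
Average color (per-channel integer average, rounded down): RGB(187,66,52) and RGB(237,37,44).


Midpoint: each channel = ⌊(C₁+C₂)/2⌋
R: ⌊(187+237)/2⌋ = 212
G: ⌊(66+37)/2⌋ = 51
B: ⌊(52+44)/2⌋ = 48
= RGB(212, 51, 48)


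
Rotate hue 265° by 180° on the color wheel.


New hue = (H + rotation) mod 360
New hue = (265 + 180) mod 360
= 445 mod 360
= 85°


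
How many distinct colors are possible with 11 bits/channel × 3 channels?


Total bits = 11 bits/channel × 3 channels = 33 bits
Distinct colors = 2^33
= 8,589,934,592 colors


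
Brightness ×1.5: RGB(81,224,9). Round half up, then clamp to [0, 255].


Multiply each channel by 1.5, round half up, clamp to [0, 255]
R: 81×1.5 = 121.5 → round → 122
G: 224×1.5 = 336 → clamp → 255
B: 9×1.5 = 13.5 → round → 14
= RGB(122, 255, 14)


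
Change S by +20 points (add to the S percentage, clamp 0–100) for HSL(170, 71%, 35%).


Original S = 71%
Adjustment = +20 percentage points
New S = 71 + (20) = 91
Clamp to [0, 100] → 91
= HSL(170°, 91%, 35%)


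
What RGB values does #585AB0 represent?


58 → 88 (R)
5A → 90 (G)
B0 → 176 (B)
= RGB(88, 90, 176)


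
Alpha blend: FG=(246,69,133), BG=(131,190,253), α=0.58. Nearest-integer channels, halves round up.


C = α×F + (1-α)×B, with 1-α = 0.42
R: 0.58×246 + 0.42×131 = 142.68 + 55.02 = 197.70 → 198
G: 0.58×69 + 0.42×190 = 40.02 + 79.80 = 119.82 → 120
B: 0.58×133 + 0.42×253 = 77.14 + 106.26 = 183.40 → 183
= RGB(198, 120, 183)


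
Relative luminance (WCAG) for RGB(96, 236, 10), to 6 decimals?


Linearize each channel (sRGB transfer function): c = v/255; c_lin = c/12.92 if c ≤ 0.04045, else ((c+0.055)/1.055)^2.4
  R: 96/255 ≈ 0.376471 > 0.04045 → ((0.376471+0.055)/1.055)^2.4 ≈ 0.116971
  G: 236/255 ≈ 0.925490 > 0.04045 → ((0.925490+0.055)/1.055)^2.4 ≈ 0.838799
  B: 10/255 ≈ 0.039216 ≤ 0.04045 → 0.039216/12.92 ≈ 0.003035
R_lin = 0.116971, G_lin = 0.838799, B_lin = 0.003035
L = 0.2126×R + 0.7152×G + 0.0722×B
L = 0.2126×0.116971 + 0.7152×0.838799 + 0.0722×0.003035
L ≈ 0.624996


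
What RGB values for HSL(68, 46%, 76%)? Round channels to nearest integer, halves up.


H=68°, S=0.46, L=0.76
C = (1-|2L-1|)×S = (1-|0.52|)×0.46 = 0.2208
H' = H/60 = 68/60 ≈ 1.1333; X = C×(1-|H' mod 2 - 1|) = 0.19136
m = L - C/2 = 0.76 - 0.1104 = 0.6496
Sector ⌊H'⌋ = 1 → (R',G',B') = (0.19136, 0.2208, 0.0)
RGB = ((R'+m)×255, (G'+m)×255, (B'+m)×255) = (214.4448, 221.952, 165.648)
Round half up → RGB(214, 222, 166)


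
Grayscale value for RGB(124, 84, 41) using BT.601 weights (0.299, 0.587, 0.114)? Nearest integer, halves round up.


Gray = 0.299×R + 0.587×G + 0.114×B
Gray = 0.299×124 + 0.587×84 + 0.114×41
Gray = 37.076 + 49.308 + 4.674
Gray = 91.058 → round half up → 91
Gray = 91


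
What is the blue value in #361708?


Color: #361708
R = 36 = 54
G = 17 = 23
B = 08 = 8
Blue = 8


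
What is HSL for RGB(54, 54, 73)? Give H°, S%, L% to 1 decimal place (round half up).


Normalize: R'=54/255≈0.2118, G'=54/255≈0.2118, B'=73/255≈0.2863
Max=73/255, Min=54/255, Δ=Max-Min=19/255
L = (Max+Min)/2 = (73+54)/510 = 127/510 = 0.24901… → L = 24.9%
L ≤ 0.5 → S = Δ/(Max+Min) = 19/(73+54) = 19/127 = 0.14960… → S = 15.0%
(the 1/255 factors cancel in S and H, so raw channel differences can be used)
Max is B' → H = 60 × ((R-G)/Δ + 4) = 60 × ((54-54)/19 + 4)
  0/19 + 4 = 0 + 4 = 4
  H = 60 × 4 = 240° → H = 240.0°
= HSL(240.0°, 15.0%, 24.9%)


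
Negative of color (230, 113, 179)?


Invert: (255-R, 255-G, 255-B)
R: 255-230 = 25
G: 255-113 = 142
B: 255-179 = 76
= RGB(25, 142, 76)


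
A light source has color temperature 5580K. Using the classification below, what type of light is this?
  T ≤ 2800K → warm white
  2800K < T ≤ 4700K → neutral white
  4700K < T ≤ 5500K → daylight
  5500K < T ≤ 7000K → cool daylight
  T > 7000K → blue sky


Temperature: 5580K
5500K < 5580K ≤ 7000K → cool daylight
Classification: cool daylight


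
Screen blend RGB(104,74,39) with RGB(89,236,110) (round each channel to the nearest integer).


Screen: C = 255 - (255-A)×(255-B)/255, rounded to nearest integer
R: 255 - (255-104)×(255-89)/255 = 255 - 25066/255 ≈ 255 - 98.298 = 156.702 → 157
G: 255 - (255-74)×(255-236)/255 = 255 - 3439/255 ≈ 255 - 13.486 = 241.514 → 242
B: 255 - (255-39)×(255-110)/255 = 255 - 31320/255 ≈ 255 - 122.824 = 132.176 → 132
= RGB(157, 242, 132)


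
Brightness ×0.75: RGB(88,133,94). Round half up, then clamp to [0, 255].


Multiply each channel by 0.75, round half up, clamp to [0, 255]
R: 88×0.75 = 66
G: 133×0.75 = 99.75 → round → 100
B: 94×0.75 = 70.5 → round → 71
= RGB(66, 100, 71)


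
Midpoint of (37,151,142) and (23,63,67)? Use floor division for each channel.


Midpoint: each channel = ⌊(C₁+C₂)/2⌋
R: ⌊(37+23)/2⌋ = 30
G: ⌊(151+63)/2⌋ = 107
B: ⌊(142+67)/2⌋ = 104
= RGB(30, 107, 104)


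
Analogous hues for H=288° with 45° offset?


Base hue: 288°
Left analog: (288 - 45) mod 360 = 243°
Right analog: (288 + 45) mod 360 = 333°
Analogous hues = 243° and 333°


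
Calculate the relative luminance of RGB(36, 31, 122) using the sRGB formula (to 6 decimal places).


Linearize each channel (sRGB transfer function): c = v/255; c_lin = c/12.92 if c ≤ 0.04045, else ((c+0.055)/1.055)^2.4
  R: 36/255 ≈ 0.141176 > 0.04045 → ((0.141176+0.055)/1.055)^2.4 ≈ 0.017642
  G: 31/255 ≈ 0.121569 > 0.04045 → ((0.121569+0.055)/1.055)^2.4 ≈ 0.013702
  B: 122/255 ≈ 0.478431 > 0.04045 → ((0.478431+0.055)/1.055)^2.4 ≈ 0.194618
R_lin = 0.017642, G_lin = 0.013702, B_lin = 0.194618
L = 0.2126×R + 0.7152×G + 0.0722×B
L = 0.2126×0.017642 + 0.7152×0.013702 + 0.0722×0.194618
L ≈ 0.027602


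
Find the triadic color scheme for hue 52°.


Triadic: equally spaced at 120° intervals
H1 = 52°
H2 = (52 + 120) mod 360 = 172°
H3 = (52 + 240) mod 360 = 292°
Triadic = 52°, 172°, 292°


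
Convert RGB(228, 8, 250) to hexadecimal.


R = 228 → E4 (hex)
G = 8 → 08 (hex)
B = 250 → FA (hex)
Hex = #E408FA


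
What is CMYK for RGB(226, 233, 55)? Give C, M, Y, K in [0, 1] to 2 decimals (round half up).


R'=226/255≈0.8863, G'=233/255≈0.9137, B'=55/255≈0.2157
K = 1 - max(R',G',B') = 1 - 233/255 = 22/255 = 0.08627… → 0.09
(1-R'-K)/(1-K) simplifies to (max-R)/max with max = 233:
C = (233-226)/233 = 7/233 = 0.03004… → 0.03
M = (233-233)/233 = 0/233 = 0 → 0.00
Y = (233-55)/233 = 178/233 = 0.76394… → 0.76
= CMYK(0.03, 0.00, 0.76, 0.09)


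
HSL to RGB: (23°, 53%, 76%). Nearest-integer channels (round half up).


H=23°, S=0.53, L=0.76
C = (1-|2L-1|)×S = (1-|0.52|)×0.53 = 0.2544
H' = H/60 = 23/60 ≈ 0.3833; X = C×(1-|H' mod 2 - 1|) = 0.09752
m = L - C/2 = 0.76 - 0.1272 = 0.6328
Sector ⌊H'⌋ = 0 → (R',G',B') = (0.2544, 0.09752, 0.0)
RGB = ((R'+m)×255, (G'+m)×255, (B'+m)×255) = (226.236, 186.2316, 161.364)
Round half up → RGB(226, 186, 161)


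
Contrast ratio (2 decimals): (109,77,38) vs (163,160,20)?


Linearize each sRGB channel c=v/255: c/12.92 if c ≤ 0.04045 else ((c+0.055)/1.055)^2.4
L = 0.2126×R_lin + 0.7152×G_lin + 0.0722×B_lin
Color 1 (109,77,38):
  R=109: 109/255≈0.4275 > 0.04045 → ((0.4275+0.055)/1.055)^2.4 ≈ 0.15293
  G=77: 77/255≈0.3020 > 0.04045 → ((0.3020+0.055)/1.055)^2.4 ≈ 0.07421
  B=38: 38/255≈0.1490 > 0.04045 → ((0.1490+0.055)/1.055)^2.4 ≈ 0.01938
  L1 = 0.2126×0.15293 + 0.7152×0.07421 + 0.0722×0.01938 ≈ 0.08699
Color 2 (163,160,20):
  R=163: 163/255≈0.6392 > 0.04045 → ((0.6392+0.055)/1.055)^2.4 ≈ 0.36625
  G=160: 160/255≈0.6275 > 0.04045 → ((0.6275+0.055)/1.055)^2.4 ≈ 0.35153
  B=20: 20/255≈0.0784 > 0.04045 → ((0.0784+0.055)/1.055)^2.4 ≈ 0.00700
  L2 = 0.2126×0.36625 + 0.7152×0.35153 + 0.0722×0.00700 ≈ 0.32979
Lighter = 0.32979, Darker = 0.08699
Ratio = (L_lighter + 0.05) / (L_darker + 0.05)
Ratio = (0.32979 + 0.05) / (0.08699 + 0.05) = 0.37979 / 0.13699 ≈ 2.7724
Ratio ≈ 2.77:1


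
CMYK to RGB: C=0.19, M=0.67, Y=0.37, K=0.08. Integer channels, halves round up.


R = 255 × (1-C) × (1-K) = 255 × 0.81 × 0.92 = 190.026 → 190
G = 255 × (1-M) × (1-K) = 255 × 0.33 × 0.92 = 77.418 → 77
B = 255 × (1-Y) × (1-K) = 255 × 0.63 × 0.92 = 147.798 → 148
= RGB(190, 77, 148)


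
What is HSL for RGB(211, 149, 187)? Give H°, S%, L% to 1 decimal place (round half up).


Normalize: R'=211/255≈0.8275, G'=149/255≈0.5843, B'=187/255≈0.7333
Max=211/255, Min=149/255, Δ=Max-Min=62/255
L = (Max+Min)/2 = (211+149)/510 = 360/510 = 0.70588… → L = 70.6%
L > 0.5 → S = Δ/(2-Max-Min) = 62/(510-211-149) = 62/150 = 0.41333… → S = 41.3%
(the 1/255 factors cancel in S and H, so raw channel differences can be used)
Max is R' → H = 60 × (((G-B)/Δ) mod 6) = 60 × (((149-187)/62) mod 6)
  (-38)/62 = -0.6129…; negative, so add 6 → 5.3870…
  H = 60 × 5.3870… = 323.225…° → H = 323.2°
= HSL(323.2°, 41.3%, 70.6%)


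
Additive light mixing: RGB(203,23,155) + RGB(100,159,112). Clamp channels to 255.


Additive: each channel = min(255, C₁+C₂)
R: 203+100 = 303 → 255
G: 23+159 = 182 → 182
B: 155+112 = 267 → 255
= RGB(255, 182, 255)


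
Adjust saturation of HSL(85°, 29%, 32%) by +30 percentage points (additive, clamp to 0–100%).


Original S = 29%
Adjustment = +30 percentage points
New S = 29 + (30) = 59
Clamp to [0, 100] → 59
= HSL(85°, 59%, 32%)


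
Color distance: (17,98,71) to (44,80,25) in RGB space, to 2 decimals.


d = √[(R₁-R₂)² + (G₁-G₂)² + (B₁-B₂)²]
d = √[(17-44)² + (98-80)² + (71-25)²]
d = √[729 + 324 + 2116]
d = √3169
d ≈ 56.29


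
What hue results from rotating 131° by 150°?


New hue = (H + rotation) mod 360
New hue = (131 + 150) mod 360
= 281 mod 360
= 281°


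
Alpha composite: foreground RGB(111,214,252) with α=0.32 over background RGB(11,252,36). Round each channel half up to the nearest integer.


C = α×F + (1-α)×B, with 1-α = 0.68
R: 0.32×111 + 0.68×11 = 35.52 + 7.48 = 43.00 → 43
G: 0.32×214 + 0.68×252 = 68.48 + 171.36 = 239.84 → 240
B: 0.32×252 + 0.68×36 = 80.64 + 24.48 = 105.12 → 105
= RGB(43, 240, 105)


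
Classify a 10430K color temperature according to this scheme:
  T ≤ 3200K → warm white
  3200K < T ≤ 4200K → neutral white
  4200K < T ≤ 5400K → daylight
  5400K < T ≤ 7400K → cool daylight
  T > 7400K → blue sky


Temperature: 10430K
10430K > 7400K → blue sky
Classification: blue sky


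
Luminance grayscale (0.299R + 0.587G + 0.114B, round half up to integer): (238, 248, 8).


Gray = 0.299×R + 0.587×G + 0.114×B
Gray = 0.299×238 + 0.587×248 + 0.114×8
Gray = 71.162 + 145.576 + 0.912
Gray = 217.650 → round half up → 218
Gray = 218


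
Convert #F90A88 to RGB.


F9 → 249 (R)
0A → 10 (G)
88 → 136 (B)
= RGB(249, 10, 136)


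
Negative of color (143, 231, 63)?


Invert: (255-R, 255-G, 255-B)
R: 255-143 = 112
G: 255-231 = 24
B: 255-63 = 192
= RGB(112, 24, 192)


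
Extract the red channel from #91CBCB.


Color: #91CBCB
R = 91 = 145
G = CB = 203
B = CB = 203
Red = 145


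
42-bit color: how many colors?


Colors = 2^bits = 2^42
= 4,398,046,511,104 colors


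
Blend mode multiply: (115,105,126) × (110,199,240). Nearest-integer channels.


Multiply: C = A×B/255, rounded to nearest integer
R: 115×110/255 = 12650/255 ≈ 49.608 → 50
G: 105×199/255 = 20895/255 ≈ 81.941 → 82
B: 126×240/255 = 30240/255 ≈ 118.588 → 119
= RGB(50, 82, 119)


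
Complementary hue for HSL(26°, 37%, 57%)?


Complement = opposite side of color wheel = hue + 180°
H' = (26 + 180) mod 360 = 206°
S and L unchanged.
= HSL(206°, 37%, 57%)


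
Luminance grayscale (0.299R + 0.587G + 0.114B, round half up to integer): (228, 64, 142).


Gray = 0.299×R + 0.587×G + 0.114×B
Gray = 0.299×228 + 0.587×64 + 0.114×142
Gray = 68.172 + 37.568 + 16.188
Gray = 121.928 → round half up → 122
Gray = 122


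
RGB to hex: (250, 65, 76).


R = 250 → FA (hex)
G = 65 → 41 (hex)
B = 76 → 4C (hex)
Hex = #FA414C


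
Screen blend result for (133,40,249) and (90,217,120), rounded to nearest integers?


Screen: C = 255 - (255-A)×(255-B)/255, rounded to nearest integer
R: 255 - (255-133)×(255-90)/255 = 255 - 20130/255 ≈ 255 - 78.941 = 176.059 → 176
G: 255 - (255-40)×(255-217)/255 = 255 - 8170/255 ≈ 255 - 32.039 = 222.961 → 223
B: 255 - (255-249)×(255-120)/255 = 255 - 810/255 ≈ 255 - 3.176 = 251.824 → 252
= RGB(176, 223, 252)


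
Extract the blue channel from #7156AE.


Color: #7156AE
R = 71 = 113
G = 56 = 86
B = AE = 174
Blue = 174


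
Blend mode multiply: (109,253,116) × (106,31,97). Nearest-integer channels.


Multiply: C = A×B/255, rounded to nearest integer
R: 109×106/255 = 11554/255 ≈ 45.310 → 45
G: 253×31/255 = 7843/255 ≈ 30.757 → 31
B: 116×97/255 = 11252/255 ≈ 44.125 → 44
= RGB(45, 31, 44)


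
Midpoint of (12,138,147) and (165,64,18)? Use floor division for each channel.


Midpoint: each channel = ⌊(C₁+C₂)/2⌋
R: ⌊(12+165)/2⌋ = 88
G: ⌊(138+64)/2⌋ = 101
B: ⌊(147+18)/2⌋ = 82
= RGB(88, 101, 82)


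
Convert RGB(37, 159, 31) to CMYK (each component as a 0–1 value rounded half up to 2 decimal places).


R'=37/255≈0.1451, G'=159/255≈0.6235, B'=31/255≈0.1216
K = 1 - max(R',G',B') = 1 - 159/255 = 96/255 = 0.37647… → 0.38
(1-R'-K)/(1-K) simplifies to (max-R)/max with max = 159:
C = (159-37)/159 = 122/159 = 0.76729… → 0.77
M = (159-159)/159 = 0/159 = 0 → 0.00
Y = (159-31)/159 = 128/159 = 0.80503… → 0.81
= CMYK(0.77, 0.00, 0.81, 0.38)


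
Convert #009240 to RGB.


00 → 0 (R)
92 → 146 (G)
40 → 64 (B)
= RGB(0, 146, 64)


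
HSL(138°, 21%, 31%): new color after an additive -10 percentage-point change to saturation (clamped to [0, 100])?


Original S = 21%
Adjustment = -10 percentage points
New S = 21 + (-10) = 11
Clamp to [0, 100] → 11
= HSL(138°, 11%, 31%)


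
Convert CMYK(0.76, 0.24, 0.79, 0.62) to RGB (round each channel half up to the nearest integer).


R = 255 × (1-C) × (1-K) = 255 × 0.24 × 0.38 = 23.256 → 23
G = 255 × (1-M) × (1-K) = 255 × 0.76 × 0.38 = 73.644 → 74
B = 255 × (1-Y) × (1-K) = 255 × 0.21 × 0.38 = 20.349 → 20
= RGB(23, 74, 20)


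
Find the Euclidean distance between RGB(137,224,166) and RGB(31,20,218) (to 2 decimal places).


d = √[(R₁-R₂)² + (G₁-G₂)² + (B₁-B₂)²]
d = √[(137-31)² + (224-20)² + (166-218)²]
d = √[11236 + 41616 + 2704]
d = √55556
d ≈ 235.70


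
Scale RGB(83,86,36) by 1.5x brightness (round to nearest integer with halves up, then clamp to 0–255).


Multiply each channel by 1.5, round half up, clamp to [0, 255]
R: 83×1.5 = 124.5 → round → 125
G: 86×1.5 = 129
B: 36×1.5 = 54
= RGB(125, 129, 54)


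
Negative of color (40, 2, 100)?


Invert: (255-R, 255-G, 255-B)
R: 255-40 = 215
G: 255-2 = 253
B: 255-100 = 155
= RGB(215, 253, 155)


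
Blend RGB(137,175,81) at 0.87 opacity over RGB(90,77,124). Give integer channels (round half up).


C = α×F + (1-α)×B, with 1-α = 0.13
R: 0.87×137 + 0.13×90 = 119.19 + 11.70 = 130.89 → 131
G: 0.87×175 + 0.13×77 = 152.25 + 10.01 = 162.26 → 162
B: 0.87×81 + 0.13×124 = 70.47 + 16.12 = 86.59 → 87
= RGB(131, 162, 87)


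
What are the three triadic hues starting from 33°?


Triadic: equally spaced at 120° intervals
H1 = 33°
H2 = (33 + 120) mod 360 = 153°
H3 = (33 + 240) mod 360 = 273°
Triadic = 33°, 153°, 273°


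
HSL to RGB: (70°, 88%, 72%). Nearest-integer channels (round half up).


H=70°, S=0.88, L=0.72
C = (1-|2L-1|)×S = (1-|0.44|)×0.88 = 0.4928
H' = H/60 = 70/60 ≈ 1.1667; X = C×(1-|H' mod 2 - 1|) ≈ 0.4107
m = L - C/2 = 0.72 - 0.2464 = 0.4736
Sector ⌊H'⌋ = 1 → (R',G',B') = (≈0.4107, 0.4928, 0.0)
RGB = ((R'+m)×255, (G'+m)×255, (B'+m)×255) = (225.488, 246.432, 120.768)
Round half up → RGB(225, 246, 121)


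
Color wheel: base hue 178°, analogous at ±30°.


Base hue: 178°
Left analog: (178 - 30) mod 360 = 148°
Right analog: (178 + 30) mod 360 = 208°
Analogous hues = 148° and 208°


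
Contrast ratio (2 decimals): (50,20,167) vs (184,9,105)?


Linearize each sRGB channel c=v/255: c/12.92 if c ≤ 0.04045 else ((c+0.055)/1.055)^2.4
L = 0.2126×R_lin + 0.7152×G_lin + 0.0722×B_lin
Color 1 (50,20,167):
  R=50: 50/255≈0.1961 > 0.04045 → ((0.1961+0.055)/1.055)^2.4 ≈ 0.03190
  G=20: 20/255≈0.0784 > 0.04045 → ((0.0784+0.055)/1.055)^2.4 ≈ 0.00700
  B=167: 167/255≈0.6549 > 0.04045 → ((0.6549+0.055)/1.055)^2.4 ≈ 0.38643
  L1 = 0.2126×0.03190 + 0.7152×0.00700 + 0.0722×0.38643 ≈ 0.03968
Color 2 (184,9,105):
  R=184: 184/255≈0.7216 > 0.04045 → ((0.7216+0.055)/1.055)^2.4 ≈ 0.47932
  G=9: 9/255≈0.0353 ≤ 0.04045 → 0.0353/12.92 ≈ 0.00273
  B=105: 105/255≈0.4118 > 0.04045 → ((0.4118+0.055)/1.055)^2.4 ≈ 0.14126
  L2 = 0.2126×0.47932 + 0.7152×0.00273 + 0.0722×0.14126 ≈ 0.11406
Lighter = 0.11406, Darker = 0.03968
Ratio = (L_lighter + 0.05) / (L_darker + 0.05)
Ratio = (0.11406 + 0.05) / (0.03968 + 0.05) = 0.16406 / 0.08968 ≈ 1.8293
Ratio ≈ 1.83:1


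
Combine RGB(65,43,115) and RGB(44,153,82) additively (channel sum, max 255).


Additive: each channel = min(255, C₁+C₂)
R: 65+44 = 109 → 109
G: 43+153 = 196 → 196
B: 115+82 = 197 → 197
= RGB(109, 196, 197)


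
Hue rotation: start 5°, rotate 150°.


New hue = (H + rotation) mod 360
New hue = (5 + 150) mod 360
= 155 mod 360
= 155°


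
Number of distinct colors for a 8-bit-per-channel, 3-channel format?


Total bits = 8 bits/channel × 3 channels = 24 bits
Distinct colors = 2^24
= 16,777,216 colors


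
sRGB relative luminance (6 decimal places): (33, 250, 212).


Linearize each channel (sRGB transfer function): c = v/255; c_lin = c/12.92 if c ≤ 0.04045, else ((c+0.055)/1.055)^2.4
  R: 33/255 ≈ 0.129412 > 0.04045 → ((0.129412+0.055)/1.055)^2.4 ≈ 0.015209
  G: 250/255 ≈ 0.980392 > 0.04045 → ((0.980392+0.055)/1.055)^2.4 ≈ 0.955973
  B: 212/255 ≈ 0.831373 > 0.04045 → ((0.831373+0.055)/1.055)^2.4 ≈ 0.658375
R_lin = 0.015209, G_lin = 0.955973, B_lin = 0.658375
L = 0.2126×R + 0.7152×G + 0.0722×B
L = 0.2126×0.015209 + 0.7152×0.955973 + 0.0722×0.658375
L ≈ 0.734480


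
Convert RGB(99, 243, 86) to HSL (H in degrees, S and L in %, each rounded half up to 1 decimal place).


Normalize: R'=99/255≈0.3882, G'=243/255≈0.9529, B'=86/255≈0.3373
Max=243/255, Min=86/255, Δ=Max-Min=157/255
L = (Max+Min)/2 = (243+86)/510 = 329/510 = 0.64509… → L = 64.5%
L > 0.5 → S = Δ/(2-Max-Min) = 157/(510-243-86) = 157/181 = 0.86740… → S = 86.7%
(the 1/255 factors cancel in S and H, so raw channel differences can be used)
Max is G' → H = 60 × ((B-R)/Δ + 2) = 60 × ((86-99)/157 + 2)
  -13/157 + 2 = -0.0828… + 2 = 1.9171…
  H = 60 × 1.9171… = 115.031…° → H = 115.0°
= HSL(115.0°, 86.7%, 64.5%)


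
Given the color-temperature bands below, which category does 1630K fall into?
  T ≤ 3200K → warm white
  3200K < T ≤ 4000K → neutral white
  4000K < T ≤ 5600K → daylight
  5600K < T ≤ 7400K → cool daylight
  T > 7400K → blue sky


Temperature: 1630K
1630K ≤ 3200K → warm white
Classification: warm white


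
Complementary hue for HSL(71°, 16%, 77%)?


Complement = opposite side of color wheel = hue + 180°
H' = (71 + 180) mod 360 = 251°
S and L unchanged.
= HSL(251°, 16%, 77%)


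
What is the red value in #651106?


Color: #651106
R = 65 = 101
G = 11 = 17
B = 06 = 6
Red = 101


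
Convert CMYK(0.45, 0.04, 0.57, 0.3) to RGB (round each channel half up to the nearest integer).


R = 255 × (1-C) × (1-K) = 255 × 0.55 × 0.70 = 98.175 → 98
G = 255 × (1-M) × (1-K) = 255 × 0.96 × 0.70 = 171.36 → 171
B = 255 × (1-Y) × (1-K) = 255 × 0.43 × 0.70 = 76.755 → 77
= RGB(98, 171, 77)


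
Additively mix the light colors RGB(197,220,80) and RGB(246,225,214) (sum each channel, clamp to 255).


Additive: each channel = min(255, C₁+C₂)
R: 197+246 = 443 → 255
G: 220+225 = 445 → 255
B: 80+214 = 294 → 255
= RGB(255, 255, 255)


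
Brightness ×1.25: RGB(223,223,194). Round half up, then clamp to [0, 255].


Multiply each channel by 1.25, round half up, clamp to [0, 255]
R: 223×1.25 = 278.75 → round → 279 → clamp → 255
G: 223×1.25 = 278.75 → round → 279 → clamp → 255
B: 194×1.25 = 242.5 → round → 243
= RGB(255, 255, 243)


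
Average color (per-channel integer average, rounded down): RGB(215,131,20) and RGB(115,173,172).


Midpoint: each channel = ⌊(C₁+C₂)/2⌋
R: ⌊(215+115)/2⌋ = 165
G: ⌊(131+173)/2⌋ = 152
B: ⌊(20+172)/2⌋ = 96
= RGB(165, 152, 96)


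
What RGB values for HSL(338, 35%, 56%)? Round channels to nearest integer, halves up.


H=338°, S=0.35, L=0.56
C = (1-|2L-1|)×S = (1-|0.12|)×0.35 = 0.308
H' = H/60 = 338/60 ≈ 5.6333; X = C×(1-|H' mod 2 - 1|) ≈ 0.1129
m = L - C/2 = 0.56 - 0.154 = 0.406
Sector ⌊H'⌋ = 5 → (R',G',B') = (0.308, 0.0, ≈0.1129)
RGB = ((R'+m)×255, (G'+m)×255, (B'+m)×255) = (182.07, 103.53, 132.328)
Round half up → RGB(182, 104, 132)


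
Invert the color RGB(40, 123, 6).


Invert: (255-R, 255-G, 255-B)
R: 255-40 = 215
G: 255-123 = 132
B: 255-6 = 249
= RGB(215, 132, 249)


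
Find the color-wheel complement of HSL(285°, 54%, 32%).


Complement = opposite side of color wheel = hue + 180°
H' = (285 + 180) mod 360 = 105°
S and L unchanged.
= HSL(105°, 54%, 32%)


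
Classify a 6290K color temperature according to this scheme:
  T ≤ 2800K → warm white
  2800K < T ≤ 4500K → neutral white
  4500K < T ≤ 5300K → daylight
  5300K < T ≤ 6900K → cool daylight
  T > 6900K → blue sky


Temperature: 6290K
5300K < 6290K ≤ 6900K → cool daylight
Classification: cool daylight


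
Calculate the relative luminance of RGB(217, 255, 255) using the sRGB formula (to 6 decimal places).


Linearize each channel (sRGB transfer function): c = v/255; c_lin = c/12.92 if c ≤ 0.04045, else ((c+0.055)/1.055)^2.4
  R: 217/255 ≈ 0.850980 > 0.04045 → ((0.850980+0.055)/1.055)^2.4 ≈ 0.693872
  G: 255/255 ≈ 1.000000 > 0.04045 → ((1.000000+0.055)/1.055)^2.4 ≈ 1.000000
  B: 255/255 ≈ 1.000000 > 0.04045 → ((1.000000+0.055)/1.055)^2.4 ≈ 1.000000
R_lin = 0.693872, G_lin = 1.000000, B_lin = 1.000000
L = 0.2126×R + 0.7152×G + 0.0722×B
L = 0.2126×0.693872 + 0.7152×1.000000 + 0.0722×1.000000
L ≈ 0.934917


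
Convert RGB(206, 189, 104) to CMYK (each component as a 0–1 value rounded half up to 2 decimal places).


R'=206/255≈0.8078, G'=189/255≈0.7412, B'=104/255≈0.4078
K = 1 - max(R',G',B') = 1 - 206/255 = 49/255 = 0.19215… → 0.19
(1-R'-K)/(1-K) simplifies to (max-R)/max with max = 206:
C = (206-206)/206 = 0/206 = 0 → 0.00
M = (206-189)/206 = 17/206 = 0.08252… → 0.08
Y = (206-104)/206 = 102/206 = 0.49514… → 0.50
= CMYK(0.00, 0.08, 0.50, 0.19)


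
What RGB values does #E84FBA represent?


E8 → 232 (R)
4F → 79 (G)
BA → 186 (B)
= RGB(232, 79, 186)


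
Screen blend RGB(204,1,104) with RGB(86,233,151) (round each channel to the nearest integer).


Screen: C = 255 - (255-A)×(255-B)/255, rounded to nearest integer
R: 255 - (255-204)×(255-86)/255 = 255 - 8619/255 ≈ 255 - 33.800 = 221.200 → 221
G: 255 - (255-1)×(255-233)/255 = 255 - 5588/255 ≈ 255 - 21.914 = 233.086 → 233
B: 255 - (255-104)×(255-151)/255 = 255 - 15704/255 ≈ 255 - 61.584 = 193.416 → 193
= RGB(221, 233, 193)


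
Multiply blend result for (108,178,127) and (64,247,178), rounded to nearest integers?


Multiply: C = A×B/255, rounded to nearest integer
R: 108×64/255 = 6912/255 ≈ 27.106 → 27
G: 178×247/255 = 43966/255 ≈ 172.416 → 172
B: 127×178/255 = 22606/255 ≈ 88.651 → 89
= RGB(27, 172, 89)


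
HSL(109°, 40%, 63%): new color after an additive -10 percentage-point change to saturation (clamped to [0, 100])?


Original S = 40%
Adjustment = -10 percentage points
New S = 40 + (-10) = 30
Clamp to [0, 100] → 30
= HSL(109°, 30%, 63%)


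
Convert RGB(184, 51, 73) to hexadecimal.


R = 184 → B8 (hex)
G = 51 → 33 (hex)
B = 73 → 49 (hex)
Hex = #B83349


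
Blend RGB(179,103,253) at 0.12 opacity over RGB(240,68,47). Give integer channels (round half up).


C = α×F + (1-α)×B, with 1-α = 0.88
R: 0.12×179 + 0.88×240 = 21.48 + 211.20 = 232.68 → 233
G: 0.12×103 + 0.88×68 = 12.36 + 59.84 = 72.20 → 72
B: 0.12×253 + 0.88×47 = 30.36 + 41.36 = 71.72 → 72
= RGB(233, 72, 72)


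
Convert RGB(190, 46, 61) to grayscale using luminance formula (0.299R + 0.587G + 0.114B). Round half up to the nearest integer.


Gray = 0.299×R + 0.587×G + 0.114×B
Gray = 0.299×190 + 0.587×46 + 0.114×61
Gray = 56.810 + 27.002 + 6.954
Gray = 90.766 → round half up → 91
Gray = 91


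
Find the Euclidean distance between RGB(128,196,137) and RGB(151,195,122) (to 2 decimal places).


d = √[(R₁-R₂)² + (G₁-G₂)² + (B₁-B₂)²]
d = √[(128-151)² + (196-195)² + (137-122)²]
d = √[529 + 1 + 225]
d = √755
d ≈ 27.48


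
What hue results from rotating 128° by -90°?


New hue = (H + rotation) mod 360
New hue = (128 -90) mod 360
= 38 mod 360
= 38°


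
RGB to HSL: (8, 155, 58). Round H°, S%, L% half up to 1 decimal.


Normalize: R'=8/255≈0.0314, G'=155/255≈0.6078, B'=58/255≈0.2275
Max=155/255, Min=8/255, Δ=Max-Min=147/255
L = (Max+Min)/2 = (155+8)/510 = 163/510 = 0.31960… → L = 32.0%
L ≤ 0.5 → S = Δ/(Max+Min) = 147/(155+8) = 147/163 = 0.90184… → S = 90.2%
(the 1/255 factors cancel in S and H, so raw channel differences can be used)
Max is G' → H = 60 × ((B-R)/Δ + 2) = 60 × ((58-8)/147 + 2)
  50/147 + 2 = 0.3401… + 2 = 2.3401…
  H = 60 × 2.3401… = 140.408…° → H = 140.4°
= HSL(140.4°, 90.2%, 32.0%)


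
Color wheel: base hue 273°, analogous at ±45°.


Base hue: 273°
Left analog: (273 - 45) mod 360 = 228°
Right analog: (273 + 45) mod 360 = 318°
Analogous hues = 228° and 318°


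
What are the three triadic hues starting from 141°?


Triadic: equally spaced at 120° intervals
H1 = 141°
H2 = (141 + 120) mod 360 = 261°
H3 = (141 + 240) mod 360 = 21°
Triadic = 141°, 261°, 21°


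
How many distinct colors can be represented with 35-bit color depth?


Colors = 2^bits = 2^35
= 34,359,738,368 colors


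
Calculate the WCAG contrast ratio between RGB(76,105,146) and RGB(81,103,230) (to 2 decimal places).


Linearize each sRGB channel c=v/255: c/12.92 if c ≤ 0.04045 else ((c+0.055)/1.055)^2.4
L = 0.2126×R_lin + 0.7152×G_lin + 0.0722×B_lin
Color 1 (76,105,146):
  R=76: 76/255≈0.2980 > 0.04045 → ((0.2980+0.055)/1.055)^2.4 ≈ 0.07227
  G=105: 105/255≈0.4118 > 0.04045 → ((0.4118+0.055)/1.055)^2.4 ≈ 0.14126
  B=146: 146/255≈0.5725 > 0.04045 → ((0.5725+0.055)/1.055)^2.4 ≈ 0.28744
  L1 = 0.2126×0.07227 + 0.7152×0.14126 + 0.0722×0.28744 ≈ 0.13715
Color 2 (81,103,230):
  R=81: 81/255≈0.3176 > 0.04045 → ((0.3176+0.055)/1.055)^2.4 ≈ 0.08228
  G=103: 103/255≈0.4039 > 0.04045 → ((0.4039+0.055)/1.055)^2.4 ≈ 0.13563
  B=230: 230/255≈0.9020 > 0.04045 → ((0.9020+0.055)/1.055)^2.4 ≈ 0.79130
  L2 = 0.2126×0.08228 + 0.7152×0.13563 + 0.0722×0.79130 ≈ 0.17163
Lighter = 0.17163, Darker = 0.13715
Ratio = (L_lighter + 0.05) / (L_darker + 0.05)
Ratio = (0.17163 + 0.05) / (0.13715 + 0.05) = 0.22163 / 0.18715 ≈ 1.1842
Ratio ≈ 1.18:1


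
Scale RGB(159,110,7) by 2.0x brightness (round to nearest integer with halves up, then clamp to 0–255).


Multiply each channel by 2.0, round half up, clamp to [0, 255]
R: 159×2.0 = 318 → clamp → 255
G: 110×2.0 = 220
B: 7×2.0 = 14
= RGB(255, 220, 14)


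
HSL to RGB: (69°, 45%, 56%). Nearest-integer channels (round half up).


H=69°, S=0.45, L=0.56
C = (1-|2L-1|)×S = (1-|0.12|)×0.45 = 0.396
H' = H/60 = 69/60 ≈ 1.1500; X = C×(1-|H' mod 2 - 1|) = 0.3366
m = L - C/2 = 0.56 - 0.198 = 0.362
Sector ⌊H'⌋ = 1 → (R',G',B') = (0.3366, 0.396, 0.0)
RGB = ((R'+m)×255, (G'+m)×255, (B'+m)×255) = (178.143, 193.29, 92.31)
Round half up → RGB(178, 193, 92)


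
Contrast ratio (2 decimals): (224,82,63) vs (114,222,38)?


Linearize each sRGB channel c=v/255: c/12.92 if c ≤ 0.04045 else ((c+0.055)/1.055)^2.4
L = 0.2126×R_lin + 0.7152×G_lin + 0.0722×B_lin
Color 1 (224,82,63):
  R=224: 224/255≈0.8784 > 0.04045 → ((0.8784+0.055)/1.055)^2.4 ≈ 0.74540
  G=82: 82/255≈0.3216 > 0.04045 → ((0.3216+0.055)/1.055)^2.4 ≈ 0.08438
  B=63: 63/255≈0.2471 > 0.04045 → ((0.2471+0.055)/1.055)^2.4 ≈ 0.04971
  L1 = 0.2126×0.74540 + 0.7152×0.08438 + 0.0722×0.04971 ≈ 0.22241
Color 2 (114,222,38):
  R=114: 114/255≈0.4471 > 0.04045 → ((0.4471+0.055)/1.055)^2.4 ≈ 0.16827
  G=222: 222/255≈0.8706 > 0.04045 → ((0.8706+0.055)/1.055)^2.4 ≈ 0.73046
  B=38: 38/255≈0.1490 > 0.04045 → ((0.1490+0.055)/1.055)^2.4 ≈ 0.01938
  L2 = 0.2126×0.16827 + 0.7152×0.73046 + 0.0722×0.01938 ≈ 0.55960
Lighter = 0.55960, Darker = 0.22241
Ratio = (L_lighter + 0.05) / (L_darker + 0.05)
Ratio = (0.55960 + 0.05) / (0.22241 + 0.05) = 0.60960 / 0.27241 ≈ 2.2378
Ratio ≈ 2.24:1


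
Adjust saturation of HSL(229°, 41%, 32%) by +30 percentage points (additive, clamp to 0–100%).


Original S = 41%
Adjustment = +30 percentage points
New S = 41 + (30) = 71
Clamp to [0, 100] → 71
= HSL(229°, 71%, 32%)


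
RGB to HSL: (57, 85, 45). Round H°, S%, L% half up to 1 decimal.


Normalize: R'=57/255≈0.2235, G'=85/255≈0.3333, B'=45/255≈0.1765
Max=85/255, Min=45/255, Δ=Max-Min=40/255
L = (Max+Min)/2 = (85+45)/510 = 130/510 = 0.25490… → L = 25.5%
L ≤ 0.5 → S = Δ/(Max+Min) = 40/(85+45) = 40/130 = 0.30769… → S = 30.8%
(the 1/255 factors cancel in S and H, so raw channel differences can be used)
Max is G' → H = 60 × ((B-R)/Δ + 2) = 60 × ((45-57)/40 + 2)
  -12/40 + 2 = -0.3 + 2 = 1.7
  H = 60 × 1.7 = 102° → H = 102.0°
= HSL(102.0°, 30.8%, 25.5%)


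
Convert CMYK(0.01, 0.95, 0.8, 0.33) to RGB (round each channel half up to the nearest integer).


R = 255 × (1-C) × (1-K) = 255 × 0.99 × 0.67 = 169.1415 → 169
G = 255 × (1-M) × (1-K) = 255 × 0.05 × 0.67 = 8.5425 → 9
B = 255 × (1-Y) × (1-K) = 255 × 0.20 × 0.67 = 34.17 → 34
= RGB(169, 9, 34)
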